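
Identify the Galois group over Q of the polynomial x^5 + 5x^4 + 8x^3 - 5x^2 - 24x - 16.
The polynomial f is an irreducible quintic over Q, so G = Gal(f/Q) is a transitive subgroup of S_5: one of C_5 (5T1, order 5), D_5 (5T2, order 10), F_20 (5T3, order 20), A_5 (5T4, order 60) or S_5 (5T5, order 120). The discriminant of f is 734464, which is not a perfect square, so G is not contained in A_5. The transitive groups of degree 5 not contained in A_5 are: F_20 (5T3, order 20), S_5 (5T5, order 120). By Dedekind's theorem, for a prime p not dividing disc(f) the degrees of the irreducible factors of f mod p form the cycle type of an element of G. Factoring f modulo the 3 such primes p <= 7 (skipping 2, which divides the discriminant), each new pattern first appears at: mod 3: f = (x^5 + 2x^4 + 2x^3 + x^2 + 2), pattern 5; mod 7: f = (x^2 + 6x + 6)(x^3 + 6x^2 + x + 2), pattern 3+2. No other pattern occurs in this range, so the set of observed cycle types is {5, 3+2}. Among the candidates above, the only group containing elements of all these cycle types is S_5 (5T5) — F_20 (5T3) lacks at least one of them. Hence G = S_5 (5T5), of order 120.

S_5 (also written S5)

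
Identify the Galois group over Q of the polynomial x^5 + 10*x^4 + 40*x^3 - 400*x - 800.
F_20 (also written F20)

The polynomial f is an irreducible quintic over Q, so G = Gal(f/Q) is a transitive subgroup of S_5: one of C_5 (5T1, order 5), D_5 (5T2, order 10), F_20 (5T3, order 20), A_5 (5T4, order 60) or S_5 (5T5, order 120). The discriminant of f is 32768000000000, which is not a perfect square, so G is not contained in A_5. The transitive groups of degree 5 not contained in A_5 are: F_20 (5T3, order 20), S_5 (5T5, order 120). By Dedekind's theorem, for a prime p not dividing disc(f) the degrees of the irreducible factors of f mod p form the cycle type of an element of G. Factoring f modulo the 18 such primes p <= 71 (skipping 2, 5, which divide the discriminant), each new pattern first appears at: mod 3: f = (x + 2)(x^4 + 2x^3 + 2), pattern 4+1; mod 11: f = (x^5 + 10x^4 + 7x^3 + 7x + 3), pattern 5; mod 19: f = (x + 16)(x^2 + 6x + 15)(x^2 + 7x + 3), pattern 2+2+1. No other pattern occurs in this range, so the set of observed cycle types is {4+1, 5, 2+2+1}. The candidates containing elements of all these cycle types are F_20 (5T3) of order 20, S_5 (5T5) of order 120; the others are excluded. The observed types are precisely the cycle types that occur in F_20 (5T3) (apart from the identity). Each of the other remaining candidates has further cycle types, and by the Chebotarev density theorem the matching factorization patterns would occur for a proportion of primes equal to their share of the group: S_5 (5T5) additionally contains elements of type 3+2, 3+1+1, 2+1+1+1 (50 of its 120 elements, about 42% of primes). None of the 18 primes tested shows any such pattern (for each of these groups the chance of that is below 10^-4), which rules them out. Hence G = F_20 (5T3), of order 20.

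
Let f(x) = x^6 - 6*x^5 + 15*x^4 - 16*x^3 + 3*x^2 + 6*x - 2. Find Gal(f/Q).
The polynomial f is an irreducible sextic over Q, so G = Gal(f/Q) is one of the 16 transitive subgroups 6T1, ..., 6T16 of S_6. The discriminant of f is 1259712, which is not a perfect square, so G is not contained in A_6. The transitive groups of degree 6 not contained in A_6 are: C_6 (6T1, order 6), S_3 (6T2, order 6), D_6 (6T3, order 12), C_3 x S_3 (6T5, order 18), A_4 x C_2 (6T6, order 24), S_4 (6T8, order 24), S_3 x S_3 (6T9, order 36), S_4 x C_2 (6T11, order 48), (S_3 x S_3) : C_2 (6T13, order 72), PGL(2,5) (6T14, order 120), S_6 (6T16, order 720). By Dedekind's theorem, for a prime p not dividing disc(f) the degrees of the irreducible factors of f mod p form the cycle type of an element of G. Factoring f modulo the 79 such primes p <= 419 (skipping 2, 3, which divide the discriminant), each new pattern first appears at: mod 5: f = (x^6 + 4x^5 + 4x^3 + 3x^2 + x + 3), pattern 6; mod 7: f = (x^2 + x + 6)(x^2 + 3x + 5)(x^2 + 4x + 6), pattern 2+2+2; mod 11: f = (x + 1)(x + 5)(x^2 + 3x + 10)(x^2 + 7x + 7), pattern 2+2+1+1; mod 13: f = (x^3 + 10x^2 + 3x + 5)(x^3 + 10x^2 + 3x + 10), pattern 3+3; mod 97: f = (x + 17)(x + 26)(x + 30)(x + 47)(x + 71)(x + 94), pattern 1+1+1+1+1+1. No other pattern occurs in this range, so the set of observed cycle types is {6, 2+2+2, 2+2+1+1, 3+3, 1+1+1+1+1+1}. The candidates containing elements of all these cycle types are D_6 (6T3) of order 12, A_4 x C_2 (6T6) of order 24, S_3 x S_3 (6T9) of order 36, S_4 x C_2 (6T11) of order 48, (S_3 x S_3) : C_2 (6T13) of order 72, PGL(2,5) (6T14) of order 120, S_6 (6T16) of order 720; the others are excluded. The observed types are precisely the cycle types that occur in D_6 (6T3). Each of the other remaining candidates has further cycle types, and by the Chebotarev density theorem the matching factorization patterns would occur for a proportion of primes equal to their share of the group: A_4 x C_2 (6T6) additionally contains elements of type 2+1+1+1+1 (3 of its 24 elements, about 12% of primes); S_3 x S_3 (6T9) additionally contains elements of type 3+1+1+1 (4 of its 36 elements, about 11% of primes); S_4 x C_2 (6T11) additionally contains elements of type 4+2, 4+1+1, 2+1+1+1+1 (15 of its 48 elements, about 31% of primes); (S_3 x S_3) : C_2 (6T13) additionally contains elements of type 4+2, 3+2+1, 3+1+1+1, 2+1+1+1+1 (40 of its 72 elements, about 56% of primes); PGL(2,5) (6T14) additionally contains elements of type 5+1, 4+1+1 (54 of its 120 elements, about 45% of primes); S_6 (6T16) additionally contains elements of type 5+1, 4+2, 4+1+1, 3+2+1, 3+1+1+1, 2+1+1+1+1 (499 of its 720 elements, about 69% of primes). None of the 79 primes tested shows any such pattern (for each of these groups the chance of that is below 10^-4), which rules them out. Hence G = D_6 (6T3), of order 12.

6T3: D_6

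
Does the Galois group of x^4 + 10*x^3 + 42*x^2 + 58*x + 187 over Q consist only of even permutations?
The polynomial is irreducible of degree 4 over Q. Its discriminant is 1666598976 = 40824^2, a perfect square. A Galois group lies in the alternating group exactly when the discriminant is a square in Q, so the Galois group (A_4) is contained in A_4.

Yes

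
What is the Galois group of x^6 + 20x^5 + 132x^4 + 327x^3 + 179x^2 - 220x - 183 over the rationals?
PSL(2,5), A_5 acting on 6 points

The polynomial f is an irreducible sextic over Q, so G = Gal(f/Q) is one of the 16 transitive subgroups 6T1, ..., 6T16 of S_6. The discriminant of f is 8413926734596681 = 91727459^2, a perfect square, so G is contained in A_6. The transitive groups of degree 6 contained in A_6 are: A_4 (6T4, order 12), S_4 (6T7, order 24), (C_3 x C_3) : C_4 (6T10, order 36), PSL(2,5) (6T12, order 60), A_6 (6T15, order 360). By Dedekind's theorem, for a prime p not dividing disc(f) the degrees of the irreducible factors of f mod p form the cycle type of an element of G. Factoring f modulo the 21 such primes p <= 79 (skipping 19, which divides the discriminant), each new pattern first appears at: mod 2: f = (x + 1)(x^5 + x^4 + x^3 + x + 1), pattern 5+1; mod 7: f = (x^3 + 3)(x^3 + 6x^2 + 6x + 2), pattern 3+3; mod 61: f = (x)(x + 40)(x^2 + 47x + 14)(x^2 + 55x + 41), pattern 2+2+1+1. No other pattern occurs in this range, so the set of observed cycle types is {5+1, 3+3, 2+2+1+1}. The candidates containing elements of all these cycle types are PSL(2,5) (6T12) of order 60, A_6 (6T15) of order 360; the others are excluded. The observed types are precisely the cycle types that occur in PSL(2,5) (6T12) (apart from the identity). Each of the other remaining candidates has further cycle types, and by the Chebotarev density theorem the matching factorization patterns would occur for a proportion of primes equal to their share of the group: A_6 (6T15) additionally contains elements of type 4+2, 3+1+1+1 (130 of its 360 elements, about 36% of primes). None of the 21 primes tested shows any such pattern (for each of these groups the chance of that is below 10^-4), which rules them out. Hence G = PSL(2,5) (6T12), of order 60.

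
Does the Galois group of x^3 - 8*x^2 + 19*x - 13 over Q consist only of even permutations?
The polynomial is irreducible of degree 3 over Q. Its discriminant is 49 = 7^2, a perfect square. A Galois group lies in the alternating group exactly when the discriminant is a square in Q, so the Galois group (C_3) is contained in A_3.

Yes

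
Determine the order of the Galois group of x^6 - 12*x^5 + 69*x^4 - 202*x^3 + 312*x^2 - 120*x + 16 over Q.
6

The degree of the splitting field over Q equals the order of the Galois group, so first determine the group. The polynomial f is an irreducible sextic over Q, so G = Gal(f/Q) is one of the 16 transitive subgroups 6T1, ..., 6T16 of S_6. The discriminant of f is -116095057920000, which is not a perfect square, so G is not contained in A_6. The transitive groups of degree 6 not contained in A_6 are: C_6 (6T1, order 6), S_3 (6T2, order 6), D_6 (6T3, order 12), C_3 x S_3 (6T5, order 18), A_4 x C_2 (6T6, order 24), S_4 (6T8, order 24), S_3 x S_3 (6T9, order 36), S_4 x C_2 (6T11, order 48), (S_3 x S_3) : C_2 (6T13, order 72), PGL(2,5) (6T14, order 120), S_6 (6T16, order 720). By Dedekind's theorem, for a prime p not dividing disc(f) the degrees of the irreducible factors of f mod p form the cycle type of an element of G. Factoring f modulo the 23 such primes p <= 101 (skipping 2, 3, 5, which divide the discriminant), each new pattern first appears at: mod 7: f = (x^3 + 6x + 2)(x^3 + 2x^2 + 1), pattern 3+3; mod 11: f = (x^2 + 9)(x^2 + x + 8)(x^2 + 9x + 10), pattern 2+2+2; mod 61: f = (x + 1)(x + 6)(x + 31)(x + 43)(x + 44)(x + 46), pattern 1+1+1+1+1+1. No other pattern occurs in this range, so the set of observed cycle types is {3+3, 2+2+2, 1+1+1+1+1+1}. The candidates containing elements of all these cycle types are C_6 (6T1) of order 6, S_3 (6T2) of order 6, D_6 (6T3) of order 12, C_3 x S_3 (6T5) of order 18, A_4 x C_2 (6T6) of order 24, S_4 (6T8) of order 24, S_3 x S_3 (6T9) of order 36, S_4 x C_2 (6T11) of order 48, (S_3 x S_3) : C_2 (6T13) of order 72, PGL(2,5) (6T14) of order 120, S_6 (6T16) of order 720; the others are excluded. The observed types are precisely the cycle types that occur in S_3 (6T2). Each of the other remaining candidates has further cycle types, and by the Chebotarev density theorem the matching factorization patterns would occur for a proportion of primes equal to their share of the group: C_6 (6T1) additionally contains elements of type 6 (2 of its 6 elements, about 33% of primes); D_6 (6T3) additionally contains elements of type 6, 2+2+1+1 (5 of its 12 elements, about 42% of primes); C_3 x S_3 (6T5) additionally contains elements of type 6, 3+1+1+1 (10 of its 18 elements, about 56% of primes); A_4 x C_2 (6T6) additionally contains elements of type 6, 2+2+1+1, 2+1+1+1+1 (14 of its 24 elements, about 58% of primes); S_4 (6T8) additionally contains elements of type 4+1+1, 2+2+1+1 (9 of its 24 elements, about 38% of primes); S_3 x S_3 (6T9) additionally contains elements of type 6, 3+1+1+1, 2+2+1+1 (25 of its 36 elements, about 69% of primes); S_4 x C_2 (6T11) additionally contains elements of type 6, 4+2, 4+1+1, 2+2+1+1, 2+1+1+1+1 (32 of its 48 elements, about 67% of primes); (S_3 x S_3) : C_2 (6T13) additionally contains elements of type 6, 4+2, 3+2+1, 3+1+1+1, 2+2+1+1, 2+1+1+1+1 (61 of its 72 elements, about 85% of primes); PGL(2,5) (6T14) additionally contains elements of type 6, 5+1, 4+1+1, 2+2+1+1 (89 of its 120 elements, about 74% of primes); S_6 (6T16) additionally contains elements of type 6, 5+1, 4+2, 4+1+1, 3+2+1, 3+1+1+1, 2+2+1+1, 2+1+1+1+1 (664 of its 720 elements, about 92% of primes). None of the 23 primes tested shows any such pattern (for each of these groups the chance of that is below 10^-4), which rules them out. Hence G = S_3 (6T2), of order 6. The Galois group S_3 (6T2) has order 6, so the splitting field has degree 6 over Q.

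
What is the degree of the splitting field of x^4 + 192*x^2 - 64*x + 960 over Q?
12

The degree of the splitting field over Q equals the order of the Galois group, so first determine the group. The polynomial is an irreducible quartic over Q and its discriminant is 16743678345216 = 4091904^2, a perfect square, so the Galois group is contained in A_4. The resolvent cubic y^3 - 192*y^2 - 3840*y + 733184 is irreducible over Q. An irreducible resolvent with square discriminant gives A_4. The Galois group A_4 (4T4) has order 12, so the splitting field has degree 12 over Q.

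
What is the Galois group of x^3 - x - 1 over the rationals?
S_3, the symmetric group on 3 letters

The polynomial is an irreducible cubic over Q and its discriminant is -23, which is not a perfect square. For an irreducible cubic, a non-square discriminant gives Galois group S_3.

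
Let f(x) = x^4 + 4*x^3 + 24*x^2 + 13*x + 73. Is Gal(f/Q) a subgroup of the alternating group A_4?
No

The polynomial is irreducible of degree 4 over Q. Its discriminant is 121699989, which is not a perfect square. A Galois group lies in the alternating group exactly when the discriminant is a square in Q, so the Galois group (S_4) is not contained in A_4.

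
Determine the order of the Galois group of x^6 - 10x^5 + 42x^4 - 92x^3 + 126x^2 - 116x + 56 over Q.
The degree of the splitting field over Q equals the order of the Galois group, so first determine the group. The polynomial f is an irreducible sextic over Q, so G = Gal(f/Q) is one of the 16 transitive subgroups 6T1, ..., 6T16 of S_6. The discriminant of f is -95929008128, which is not a perfect square, so G is not contained in A_6. The transitive groups of degree 6 not contained in A_6 are: C_6 (6T1, order 6), S_3 (6T2, order 6), D_6 (6T3, order 12), C_3 x S_3 (6T5, order 18), A_4 x C_2 (6T6, order 24), S_4 (6T8, order 24), S_3 x S_3 (6T9, order 36), S_4 x C_2 (6T11, order 48), (S_3 x S_3) : C_2 (6T13, order 72), PGL(2,5) (6T14, order 120), S_6 (6T16, order 720). By Dedekind's theorem, for a prime p not dividing disc(f) the degrees of the irreducible factors of f mod p form the cycle type of an element of G. Factoring f modulo the 28 such primes p <= 127 (skipping 2, 29, 59, which divide the discriminant), each new pattern first appears at: mod 3: f = (x^3 + 2x + 2)(x^3 + 2x^2 + x + 1), pattern 3+3; mod 5: f = (x^6 + 2x^4 + 3x^3 + x^2 + 4x + 1), pattern 6; mod 7: f = (x)(x + 6)(x^4 + 5x^3 + 5x^2 + 4x + 4), pattern 4+1+1; mod 17: f = (x + 2)(x + 12)(x^2 + 3x + 5)(x^2 + 7x + 5), pattern 2+2+1+1; mod 23: f = (x^2 + 3x + 14)(x^2 + 4x + 8)(x^2 + 6x + 12), pattern 2+2+2; mod 67: f = (x^2 + 24x + 24)(x^4 + 33x^3 + 30x^2 + 4x + 47), pattern 4+2; mod 127: f = (x + 9)(x + 14)(x + 21)(x + 89)(x^2 + 111x + 58), pattern 2+1+1+1+1. No other pattern occurs in this range, so the set of observed cycle types is {3+3, 6, 4+1+1, 2+2+1+1, 2+2+2, 4+2, 2+1+1+1+1}. The candidates containing elements of all these cycle types are S_4 x C_2 (6T11) of order 48, S_6 (6T16) of order 720; the others are excluded. The observed types are precisely the cycle types that occur in S_4 x C_2 (6T11) (apart from the identity). Each of the other remaining candidates has further cycle types, and by the Chebotarev density theorem the matching factorization patterns would occur for a proportion of primes equal to their share of the group: S_6 (6T16) additionally contains elements of type 5+1, 3+2+1, 3+1+1+1 (304 of its 720 elements, about 42% of primes). None of the 28 primes tested shows any such pattern (for each of these groups the chance of that is below 10^-4), which rules them out. Hence G = S_4 x C_2 (6T11), of order 48. The Galois group S_4 x C_2 (6T11) has order 48, so the splitting field has degree 48 over Q.

48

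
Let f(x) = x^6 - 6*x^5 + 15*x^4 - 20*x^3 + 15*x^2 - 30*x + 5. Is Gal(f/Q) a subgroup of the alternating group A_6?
Yes

The polynomial is irreducible of degree 6 over Q. Its discriminant is 746496000000 = 864000^2, a perfect square. A Galois group lies in the alternating group exactly when the discriminant is a square in Q, so the Galois group (A_6) is contained in A_6.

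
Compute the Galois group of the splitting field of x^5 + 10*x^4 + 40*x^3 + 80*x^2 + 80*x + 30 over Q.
F_20

The polynomial f is an irreducible quintic over Q, so G = Gal(f/Q) is a transitive subgroup of S_5: one of C_5 (5T1, order 5), D_5 (5T2, order 10), F_20 (5T3, order 20), A_5 (5T4, order 60) or S_5 (5T5, order 120). The discriminant of f is 50000, which is not a perfect square, so G is not contained in A_5. The transitive groups of degree 5 not contained in A_5 are: F_20 (5T3, order 20), S_5 (5T5, order 120). By Dedekind's theorem, for a prime p not dividing disc(f) the degrees of the irreducible factors of f mod p form the cycle type of an element of G. Factoring f modulo the 18 such primes p <= 71 (skipping 2, 5, which divide the discriminant), each new pattern first appears at: mod 3: f = (x)(x^4 + x^3 + x^2 + 2x + 2), pattern 4+1; mod 11: f = (x^5 + 10x^4 + 7x^3 + 3x^2 + 3x + 8), pattern 5; mod 19: f = (x + 6)(x^2 + x + 14)(x^2 + 3x + 18), pattern 2+2+1. No other pattern occurs in this range, so the set of observed cycle types is {4+1, 5, 2+2+1}. The candidates containing elements of all these cycle types are F_20 (5T3) of order 20, S_5 (5T5) of order 120; the others are excluded. The observed types are precisely the cycle types that occur in F_20 (5T3) (apart from the identity). Each of the other remaining candidates has further cycle types, and by the Chebotarev density theorem the matching factorization patterns would occur for a proportion of primes equal to their share of the group: S_5 (5T5) additionally contains elements of type 3+2, 3+1+1, 2+1+1+1 (50 of its 120 elements, about 42% of primes). None of the 18 primes tested shows any such pattern (for each of these groups the chance of that is below 10^-4), which rules them out. Hence G = F_20 (5T3), of order 20.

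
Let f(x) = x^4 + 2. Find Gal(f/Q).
The polynomial is an irreducible quartic over Q and its discriminant is 2048, which is not a perfect square, so the Galois group is not contained in A_4. The resolvent cubic y^3 - 8*y has exactly one rational root, so the Galois group is C_4 or D_4. The quartic remains irreducible over Q(sqrt(disc)), so the group is D_4.

D_4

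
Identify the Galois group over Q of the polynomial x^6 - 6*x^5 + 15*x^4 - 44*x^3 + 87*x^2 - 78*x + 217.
C_3 x S_3

The polynomial f is an irreducible sextic over Q, so G = Gal(f/Q) is one of the 16 transitive subgroups 6T1, ..., 6T16 of S_6. The discriminant of f is -190210142896128, which is not a perfect square, so G is not contained in A_6. The transitive groups of degree 6 not contained in A_6 are: C_6 (6T1, order 6), S_3 (6T2, order 6), D_6 (6T3, order 12), C_3 x S_3 (6T5, order 18), A_4 x C_2 (6T6, order 24), S_4 (6T8, order 24), S_3 x S_3 (6T9, order 36), S_4 x C_2 (6T11, order 48), (S_3 x S_3) : C_2 (6T13, order 72), PGL(2,5) (6T14, order 120), S_6 (6T16, order 720). By Dedekind's theorem, for a prime p not dividing disc(f) the degrees of the irreducible factors of f mod p form the cycle type of an element of G. Factoring f modulo the 33 such primes p <= 149 (skipping 2, 3, which divide the discriminant), each new pattern first appears at: mod 5: f = (x^6 + 4x^5 + x^3 + 2x^2 + 2x + 2), pattern 6; mod 7: f = (x)(x + 1)(x + 3)(x^3 + 4x^2 + 3x + 2), pattern 3+1+1+1; mod 17: f = (x^2 + 10)(x^2 + 5x + 5)(x^2 + 6x + 4), pattern 2+2+2; mod 19: f = (x^3 + 16x^2 + 3x + 3)(x^3 + 16x^2 + 3x + 9), pattern 3+3; mod 73: f = (x + 25)(x + 41)(x + 43)(x + 57)(x + 59)(x + 61), pattern 1+1+1+1+1+1. No other pattern occurs in this range, so the set of observed cycle types is {6, 3+1+1+1, 2+2+2, 3+3, 1+1+1+1+1+1}. The candidates containing elements of all these cycle types are C_3 x S_3 (6T5) of order 18, S_3 x S_3 (6T9) of order 36, (S_3 x S_3) : C_2 (6T13) of order 72, S_6 (6T16) of order 720; the others are excluded. The observed types are precisely the cycle types that occur in C_3 x S_3 (6T5). Each of the other remaining candidates has further cycle types, and by the Chebotarev density theorem the matching factorization patterns would occur for a proportion of primes equal to their share of the group: S_3 x S_3 (6T9) additionally contains elements of type 2+2+1+1 (9 of its 36 elements, about 25% of primes); (S_3 x S_3) : C_2 (6T13) additionally contains elements of type 4+2, 3+2+1, 2+2+1+1, 2+1+1+1+1 (45 of its 72 elements, about 62% of primes); S_6 (6T16) additionally contains elements of type 5+1, 4+2, 4+1+1, 3+2+1, 2+2+1+1, 2+1+1+1+1 (504 of its 720 elements, about 70% of primes). None of the 33 primes tested shows any such pattern (for each of these groups the chance of that is below 10^-4), which rules them out. Hence G = C_3 x S_3 (6T5), of order 18.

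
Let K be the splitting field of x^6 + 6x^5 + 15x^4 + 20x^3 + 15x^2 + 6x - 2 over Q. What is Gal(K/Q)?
The polynomial f is an irreducible sextic over Q, so G = Gal(f/Q) is one of the 16 transitive subgroups 6T1, ..., 6T16 of S_6. The discriminant of f is 11337408, which is not a perfect square, so G is not contained in A_6. The transitive groups of degree 6 not contained in A_6 are: C_6 (6T1, order 6), S_3 (6T2, order 6), D_6 (6T3, order 12), C_3 x S_3 (6T5, order 18), A_4 x C_2 (6T6, order 24), S_4 (6T8, order 24), S_3 x S_3 (6T9, order 36), S_4 x C_2 (6T11, order 48), (S_3 x S_3) : C_2 (6T13, order 72), PGL(2,5) (6T14, order 120), S_6 (6T16, order 720). By Dedekind's theorem, for a prime p not dividing disc(f) the degrees of the irreducible factors of f mod p form the cycle type of an element of G. Factoring f modulo the 79 such primes p <= 419 (skipping 2, 3, which divide the discriminant), each new pattern first appears at: mod 5: f = (x^2 + 2)(x^2 + 2x + 4)(x^2 + 4x + 1), pattern 2+2+2; mod 7: f = (x^6 + 6x^5 + x^4 + 6x^3 + x^2 + 6x + 5), pattern 6; mod 11: f = (x + 4)(x + 9)(x^2 + 5x + 2)(x^2 + 10x + 7), pattern 2+2+1+1; mod 13: f = (x^3 + 3x^2 + 3x + 5)(x^3 + 3x^2 + 3x + 10), pattern 3+3; mod 61: f = (x + 3)(x + 27)(x + 29)(x + 34)(x + 36)(x + 60), pattern 1+1+1+1+1+1. No other pattern occurs in this range, so the set of observed cycle types is {2+2+2, 6, 2+2+1+1, 3+3, 1+1+1+1+1+1}. The candidates containing elements of all these cycle types are D_6 (6T3) of order 12, A_4 x C_2 (6T6) of order 24, S_3 x S_3 (6T9) of order 36, S_4 x C_2 (6T11) of order 48, (S_3 x S_3) : C_2 (6T13) of order 72, PGL(2,5) (6T14) of order 120, S_6 (6T16) of order 720; the others are excluded. The observed types are precisely the cycle types that occur in D_6 (6T3). Each of the other remaining candidates has further cycle types, and by the Chebotarev density theorem the matching factorization patterns would occur for a proportion of primes equal to their share of the group: A_4 x C_2 (6T6) additionally contains elements of type 2+1+1+1+1 (3 of its 24 elements, about 12% of primes); S_3 x S_3 (6T9) additionally contains elements of type 3+1+1+1 (4 of its 36 elements, about 11% of primes); S_4 x C_2 (6T11) additionally contains elements of type 4+2, 4+1+1, 2+1+1+1+1 (15 of its 48 elements, about 31% of primes); (S_3 x S_3) : C_2 (6T13) additionally contains elements of type 4+2, 3+2+1, 3+1+1+1, 2+1+1+1+1 (40 of its 72 elements, about 56% of primes); PGL(2,5) (6T14) additionally contains elements of type 5+1, 4+1+1 (54 of its 120 elements, about 45% of primes); S_6 (6T16) additionally contains elements of type 5+1, 4+2, 4+1+1, 3+2+1, 3+1+1+1, 2+1+1+1+1 (499 of its 720 elements, about 69% of primes). None of the 79 primes tested shows any such pattern (for each of these groups the chance of that is below 10^-4), which rules them out. Hence G = D_6 (6T3), of order 12.

D_6, the dihedral group of order 12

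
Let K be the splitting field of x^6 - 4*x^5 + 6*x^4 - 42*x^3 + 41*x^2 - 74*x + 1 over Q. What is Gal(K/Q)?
A_4, A_4 acting on 6 points

The polynomial f is an irreducible sextic over Q, so G = Gal(f/Q) is one of the 16 transitive subgroups 6T1, ..., 6T16 of S_6. The discriminant of f is 1728393484898304 = 41573952^2, a perfect square, so G is contained in A_6. The transitive groups of degree 6 contained in A_6 are: A_4 (6T4, order 12), S_4 (6T7, order 24), (C_3 x C_3) : C_4 (6T10, order 36), PSL(2,5) (6T12, order 60), A_6 (6T15, order 360). By Dedekind's theorem, for a prime p not dividing disc(f) the degrees of the irreducible factors of f mod p form the cycle type of an element of G. Factoring f modulo the 33 such primes p <= 151 (skipping 2, 3, 7, which divide the discriminant), each new pattern first appears at: mod 5: f = (x^3 + x + 1)(x^3 + x^2 + 1), pattern 3+3; mod 13: f = (x + 1)(x + 3)(x^2 + 8x + 10)(x^2 + 10x + 10), pattern 2+2+1+1. No other pattern occurs in this range, so the set of observed cycle types is {3+3, 2+2+1+1}. The candidates containing elements of all these cycle types are A_4 (6T4) of order 12, S_4 (6T7) of order 24, (C_3 x C_3) : C_4 (6T10) of order 36, PSL(2,5) (6T12) of order 60, A_6 (6T15) of order 360; the others are excluded. The observed types are precisely the cycle types that occur in A_4 (6T4) (apart from the identity). Each of the other remaining candidates has further cycle types, and by the Chebotarev density theorem the matching factorization patterns would occur for a proportion of primes equal to their share of the group: S_4 (6T7) additionally contains elements of type 4+2 (6 of its 24 elements, about 25% of primes); (C_3 x C_3) : C_4 (6T10) additionally contains elements of type 4+2, 3+1+1+1 (22 of its 36 elements, about 61% of primes); PSL(2,5) (6T12) additionally contains elements of type 5+1 (24 of its 60 elements, about 40% of primes); A_6 (6T15) additionally contains elements of type 5+1, 4+2, 3+1+1+1 (274 of its 360 elements, about 76% of primes). None of the 33 primes tested shows any such pattern (for each of these groups the chance of that is below 10^-4), which rules them out. Hence G = A_4 (6T4), of order 12.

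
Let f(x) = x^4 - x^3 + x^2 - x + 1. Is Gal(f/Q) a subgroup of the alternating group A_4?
No

The polynomial is irreducible of degree 4 over Q. Its discriminant is 125, which is not a perfect square. A Galois group lies in the alternating group exactly when the discriminant is a square in Q, so the Galois group (C_4) is not contained in A_4.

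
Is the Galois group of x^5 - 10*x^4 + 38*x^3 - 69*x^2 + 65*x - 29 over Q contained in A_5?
No

The polynomial is irreducible of degree 5 over Q. Its discriminant is 562324, which is not a perfect square. A Galois group lies in the alternating group exactly when the discriminant is a square in Q, so the Galois group (S_5) is not contained in A_5.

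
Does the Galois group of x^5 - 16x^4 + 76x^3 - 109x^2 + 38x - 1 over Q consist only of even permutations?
The polynomial is irreducible of degree 5 over Q. Its discriminant is 14320669561 = 119669^2, a perfect square. A Galois group lies in the alternating group exactly when the discriminant is a square in Q, so the Galois group (C_5) is contained in A_5.

Yes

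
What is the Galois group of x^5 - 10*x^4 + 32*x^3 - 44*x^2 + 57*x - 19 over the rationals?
The polynomial f is an irreducible quintic over Q, so G = Gal(f/Q) is a transitive subgroup of S_5: one of C_5 (5T1, order 5), D_5 (5T2, order 10), F_20 (5T3, order 20), A_5 (5T4, order 60) or S_5 (5T5, order 120). The discriminant of f is 461338069, which is not a perfect square, so G is not contained in A_5. The transitive groups of degree 5 not contained in A_5 are: F_20 (5T3, order 20), S_5 (5T5, order 120). By Dedekind's theorem, for a prime p not dividing disc(f) the degrees of the irreducible factors of f mod p form the cycle type of an element of G. Factoring f modulo the first such prime p = 2, each new pattern first appears at: mod 2: f = (x^2 + x + 1)(x^3 + x^2 + 1), pattern 3+2. No other pattern occurs in this range, so the set of observed cycle types is {3+2}. Among the candidates above, the only group containing elements of all these cycle types is S_5 (5T5) — F_20 (5T3) lacks at least one of them. Hence G = S_5 (5T5), of order 120.

S_5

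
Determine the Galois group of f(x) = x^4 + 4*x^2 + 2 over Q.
C_4 (also written C4)

The polynomial is an irreducible quartic over Q and its discriminant is 2048, which is not a perfect square, so the Galois group is not contained in A_4. The resolvent cubic y^3 - 4*y^2 - 8*y + 32 has exactly one rational root, so the Galois group is C_4 or D_4. The quartic becomes reducible over Q(sqrt(disc)), so the group is C_4.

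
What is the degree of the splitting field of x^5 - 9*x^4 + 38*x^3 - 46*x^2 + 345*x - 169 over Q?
The degree of the splitting field over Q equals the order of the Galois group, so first determine the group. The polynomial f is an irreducible quintic over Q, so G = Gal(f/Q) is a transitive subgroup of S_5: one of C_5 (5T1, order 5), D_5 (5T2, order 10), F_20 (5T3, order 20), A_5 (5T4, order 60) or S_5 (5T5, order 120). The discriminant of f is 1217507491840000 = 34892800^2, a perfect square, so G is contained in A_5. The transitive groups of degree 5 contained in A_5 are: C_5 (5T1, order 5), D_5 (5T2, order 10), A_5 (5T4, order 60). By Dedekind's theorem, for a prime p not dividing disc(f) the degrees of the irreducible factors of f mod p form the cycle type of an element of G. Factoring f modulo the 23 such primes p <= 103 (skipping 2, 5, 29, 47, which divide the discriminant), each new pattern first appears at: mod 3: f = (x^5 + 2x^3 + 2x^2 + 2), pattern 5; mod 11: f = (x + 5)(x^2 + 1)(x^2 + 8x + 8), pattern 2+2+1; mod 83: f = (x + 35)(x + 66)(x + 67)(x + 77)(x + 78), pattern 1+1+1+1+1. No other pattern occurs in this range, so the set of observed cycle types is {5, 2+2+1, 1+1+1+1+1}. The candidates containing elements of all these cycle types are D_5 (5T2) of order 10, A_5 (5T4) of order 60; the others are excluded. The observed types are precisely the cycle types that occur in D_5 (5T2). Each of the other remaining candidates has further cycle types, and by the Chebotarev density theorem the matching factorization patterns would occur for a proportion of primes equal to their share of the group: A_5 (5T4) additionally contains elements of type 3+1+1 (20 of its 60 elements, about 33% of primes). None of the 23 primes tested shows any such pattern (for each of these groups the chance of that is below 10^-4), which rules them out. Hence G = D_5 (5T2), of order 10. The Galois group D_5 (5T2) has order 10, so the splitting field has degree 10 over Q.

10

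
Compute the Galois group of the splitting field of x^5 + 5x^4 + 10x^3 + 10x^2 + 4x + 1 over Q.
5T5: S_5

The polynomial f is an irreducible quintic over Q, so G = Gal(f/Q) is a transitive subgroup of S_5: one of C_5 (5T1, order 5), D_5 (5T2, order 10), F_20 (5T3, order 20), A_5 (5T4, order 60) or S_5 (5T5, order 120). The discriminant of f is 2869, which is not a perfect square, so G is not contained in A_5. The transitive groups of degree 5 not contained in A_5 are: F_20 (5T3, order 20), S_5 (5T5, order 120). By Dedekind's theorem, for a prime p not dividing disc(f) the degrees of the irreducible factors of f mod p form the cycle type of an element of G. Factoring f modulo the first such prime p = 2, each new pattern first appears at: mod 2: f = (x^2 + x + 1)(x^3 + x + 1), pattern 3+2. No other pattern occurs in this range, so the set of observed cycle types is {3+2}. Among the candidates above, the only group containing elements of all these cycle types is S_5 (5T5) — F_20 (5T3) lacks at least one of them. Hence G = S_5 (5T5), of order 120.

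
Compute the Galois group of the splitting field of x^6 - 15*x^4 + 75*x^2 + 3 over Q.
The polynomial f is an irreducible sextic over Q, so G = Gal(f/Q) is one of the 16 transitive subgroups 6T1, ..., 6T16 of S_6. The discriminant of f is -37572373905408, which is not a perfect square, so G is not contained in A_6. The transitive groups of degree 6 not contained in A_6 are: C_6 (6T1, order 6), S_3 (6T2, order 6), D_6 (6T3, order 12), C_3 x S_3 (6T5, order 18), A_4 x C_2 (6T6, order 24), S_4 (6T8, order 24), S_3 x S_3 (6T9, order 36), S_4 x C_2 (6T11, order 48), (S_3 x S_3) : C_2 (6T13, order 72), PGL(2,5) (6T14, order 120), S_6 (6T16, order 720). By Dedekind's theorem, for a prime p not dividing disc(f) the degrees of the irreducible factors of f mod p form the cycle type of an element of G. Factoring f modulo the 23 such primes p <= 97 (skipping 2, 3, which divide the discriminant), each new pattern first appears at: mod 5: f = (x^2 + 2)(x^2 + x + 2)(x^2 + 4x + 2), pattern 2+2+2; mod 7: f = (x^3 + 2x^2 + 5x + 5)(x^3 + 5x^2 + 5x + 2), pattern 3+3; mod 31: f = (x + 7)(x + 12)(x + 15)(x + 16)(x + 19)(x + 24), pattern 1+1+1+1+1+1. No other pattern occurs in this range, so the set of observed cycle types is {2+2+2, 3+3, 1+1+1+1+1+1}. The candidates containing elements of all these cycle types are C_6 (6T1) of order 6, S_3 (6T2) of order 6, D_6 (6T3) of order 12, C_3 x S_3 (6T5) of order 18, A_4 x C_2 (6T6) of order 24, S_4 (6T8) of order 24, S_3 x S_3 (6T9) of order 36, S_4 x C_2 (6T11) of order 48, (S_3 x S_3) : C_2 (6T13) of order 72, PGL(2,5) (6T14) of order 120, S_6 (6T16) of order 720; the others are excluded. The observed types are precisely the cycle types that occur in S_3 (6T2). Each of the other remaining candidates has further cycle types, and by the Chebotarev density theorem the matching factorization patterns would occur for a proportion of primes equal to their share of the group: C_6 (6T1) additionally contains elements of type 6 (2 of its 6 elements, about 33% of primes); D_6 (6T3) additionally contains elements of type 6, 2+2+1+1 (5 of its 12 elements, about 42% of primes); C_3 x S_3 (6T5) additionally contains elements of type 6, 3+1+1+1 (10 of its 18 elements, about 56% of primes); A_4 x C_2 (6T6) additionally contains elements of type 6, 2+2+1+1, 2+1+1+1+1 (14 of its 24 elements, about 58% of primes); S_4 (6T8) additionally contains elements of type 4+1+1, 2+2+1+1 (9 of its 24 elements, about 38% of primes); S_3 x S_3 (6T9) additionally contains elements of type 6, 3+1+1+1, 2+2+1+1 (25 of its 36 elements, about 69% of primes); S_4 x C_2 (6T11) additionally contains elements of type 6, 4+2, 4+1+1, 2+2+1+1, 2+1+1+1+1 (32 of its 48 elements, about 67% of primes); (S_3 x S_3) : C_2 (6T13) additionally contains elements of type 6, 4+2, 3+2+1, 3+1+1+1, 2+2+1+1, 2+1+1+1+1 (61 of its 72 elements, about 85% of primes); PGL(2,5) (6T14) additionally contains elements of type 6, 5+1, 4+1+1, 2+2+1+1 (89 of its 120 elements, about 74% of primes); S_6 (6T16) additionally contains elements of type 6, 5+1, 4+2, 4+1+1, 3+2+1, 3+1+1+1, 2+2+1+1, 2+1+1+1+1 (664 of its 720 elements, about 92% of primes). None of the 23 primes tested shows any such pattern (for each of these groups the chance of that is below 10^-4), which rules them out. Hence G = S_3 (6T2), of order 6.

S_3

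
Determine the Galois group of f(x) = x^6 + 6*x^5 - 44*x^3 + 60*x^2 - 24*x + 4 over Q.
The polynomial f is an irreducible sextic over Q, so G = Gal(f/Q) is one of the 16 transitive subgroups 6T1, ..., 6T16 of S_6. The discriminant of f is -860859187200, which is not a perfect square, so G is not contained in A_6. The transitive groups of degree 6 not contained in A_6 are: C_6 (6T1, order 6), S_3 (6T2, order 6), D_6 (6T3, order 12), C_3 x S_3 (6T5, order 18), A_4 x C_2 (6T6, order 24), S_4 (6T8, order 24), S_3 x S_3 (6T9, order 36), S_4 x C_2 (6T11, order 48), (S_3 x S_3) : C_2 (6T13, order 72), PGL(2,5) (6T14, order 120), S_6 (6T16, order 720). By Dedekind's theorem, for a prime p not dividing disc(f) the degrees of the irreducible factors of f mod p form the cycle type of an element of G. Factoring f modulo the 23 such primes p <= 103 (skipping 2, 3, 5, 31, which divide the discriminant), each new pattern first appears at: mod 7: f = (x^3 + x^2 + 5x + 2)(x^3 + 5x^2 + 4x + 2), pattern 3+3; mod 11: f = (x^2 + 9)(x^2 + 7x + 5)(x^2 + 10x + 4), pattern 2+2+2; mod 43: f = (x + 2)(x + 3)(x + 5)(x + 19)(x + 26)(x + 37), pattern 1+1+1+1+1+1. No other pattern occurs in this range, so the set of observed cycle types is {3+3, 2+2+2, 1+1+1+1+1+1}. The candidates containing elements of all these cycle types are C_6 (6T1) of order 6, S_3 (6T2) of order 6, D_6 (6T3) of order 12, C_3 x S_3 (6T5) of order 18, A_4 x C_2 (6T6) of order 24, S_4 (6T8) of order 24, S_3 x S_3 (6T9) of order 36, S_4 x C_2 (6T11) of order 48, (S_3 x S_3) : C_2 (6T13) of order 72, PGL(2,5) (6T14) of order 120, S_6 (6T16) of order 720; the others are excluded. The observed types are precisely the cycle types that occur in S_3 (6T2). Each of the other remaining candidates has further cycle types, and by the Chebotarev density theorem the matching factorization patterns would occur for a proportion of primes equal to their share of the group: C_6 (6T1) additionally contains elements of type 6 (2 of its 6 elements, about 33% of primes); D_6 (6T3) additionally contains elements of type 6, 2+2+1+1 (5 of its 12 elements, about 42% of primes); C_3 x S_3 (6T5) additionally contains elements of type 6, 3+1+1+1 (10 of its 18 elements, about 56% of primes); A_4 x C_2 (6T6) additionally contains elements of type 6, 2+2+1+1, 2+1+1+1+1 (14 of its 24 elements, about 58% of primes); S_4 (6T8) additionally contains elements of type 4+1+1, 2+2+1+1 (9 of its 24 elements, about 38% of primes); S_3 x S_3 (6T9) additionally contains elements of type 6, 3+1+1+1, 2+2+1+1 (25 of its 36 elements, about 69% of primes); S_4 x C_2 (6T11) additionally contains elements of type 6, 4+2, 4+1+1, 2+2+1+1, 2+1+1+1+1 (32 of its 48 elements, about 67% of primes); (S_3 x S_3) : C_2 (6T13) additionally contains elements of type 6, 4+2, 3+2+1, 3+1+1+1, 2+2+1+1, 2+1+1+1+1 (61 of its 72 elements, about 85% of primes); PGL(2,5) (6T14) additionally contains elements of type 6, 5+1, 4+1+1, 2+2+1+1 (89 of its 120 elements, about 74% of primes); S_6 (6T16) additionally contains elements of type 6, 5+1, 4+2, 4+1+1, 3+2+1, 3+1+1+1, 2+2+1+1, 2+1+1+1+1 (664 of its 720 elements, about 92% of primes). None of the 23 primes tested shows any such pattern (for each of these groups the chance of that is below 10^-4), which rules them out. Hence G = S_3 (6T2), of order 6.

6T2: S_3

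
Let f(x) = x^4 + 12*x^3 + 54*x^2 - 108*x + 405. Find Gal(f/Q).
The polynomial is an irreducible quartic over Q and its discriminant is 176319369216 = 419904^2, a perfect square, so the Galois group is contained in A_4. The resolvent cubic y^3 - 54*y^2 - 2916*y + 17496 is irreducible over Q. An irreducible resolvent with square discriminant gives A_4.

A_4, the alternating group on 4 letters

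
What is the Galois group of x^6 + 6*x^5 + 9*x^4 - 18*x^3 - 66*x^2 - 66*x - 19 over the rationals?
A_4 (order 12)

The polynomial f is an irreducible sextic over Q, so G = Gal(f/Q) is one of the 16 transitive subgroups 6T1, ..., 6T16 of S_6. The discriminant of f is 19050624576 = 138024^2, a perfect square, so G is contained in A_6. The transitive groups of degree 6 contained in A_6 are: A_4 (6T4, order 12), S_4 (6T7, order 24), (C_3 x C_3) : C_4 (6T10, order 36), PSL(2,5) (6T12, order 60), A_6 (6T15, order 360). By Dedekind's theorem, for a prime p not dividing disc(f) the degrees of the irreducible factors of f mod p form the cycle type of an element of G. Factoring f modulo the 33 such primes p <= 151 (skipping 2, 3, 71, which divide the discriminant), each new pattern first appears at: mod 5: f = (x^3 + 2x^2 + x + 4)(x^3 + 4x^2 + 4), pattern 3+3; mod 17: f = (x + 12)(x + 16)(x^2 + 13x + 1)(x^2 + 16x + 3), pattern 2+2+1+1. No other pattern occurs in this range, so the set of observed cycle types is {3+3, 2+2+1+1}. The candidates containing elements of all these cycle types are A_4 (6T4) of order 12, S_4 (6T7) of order 24, (C_3 x C_3) : C_4 (6T10) of order 36, PSL(2,5) (6T12) of order 60, A_6 (6T15) of order 360; the others are excluded. The observed types are precisely the cycle types that occur in A_4 (6T4) (apart from the identity). Each of the other remaining candidates has further cycle types, and by the Chebotarev density theorem the matching factorization patterns would occur for a proportion of primes equal to their share of the group: S_4 (6T7) additionally contains elements of type 4+2 (6 of its 24 elements, about 25% of primes); (C_3 x C_3) : C_4 (6T10) additionally contains elements of type 4+2, 3+1+1+1 (22 of its 36 elements, about 61% of primes); PSL(2,5) (6T12) additionally contains elements of type 5+1 (24 of its 60 elements, about 40% of primes); A_6 (6T15) additionally contains elements of type 5+1, 4+2, 3+1+1+1 (274 of its 360 elements, about 76% of primes). None of the 33 primes tested shows any such pattern (for each of these groups the chance of that is below 10^-4), which rules them out. Hence G = A_4 (6T4), of order 12.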